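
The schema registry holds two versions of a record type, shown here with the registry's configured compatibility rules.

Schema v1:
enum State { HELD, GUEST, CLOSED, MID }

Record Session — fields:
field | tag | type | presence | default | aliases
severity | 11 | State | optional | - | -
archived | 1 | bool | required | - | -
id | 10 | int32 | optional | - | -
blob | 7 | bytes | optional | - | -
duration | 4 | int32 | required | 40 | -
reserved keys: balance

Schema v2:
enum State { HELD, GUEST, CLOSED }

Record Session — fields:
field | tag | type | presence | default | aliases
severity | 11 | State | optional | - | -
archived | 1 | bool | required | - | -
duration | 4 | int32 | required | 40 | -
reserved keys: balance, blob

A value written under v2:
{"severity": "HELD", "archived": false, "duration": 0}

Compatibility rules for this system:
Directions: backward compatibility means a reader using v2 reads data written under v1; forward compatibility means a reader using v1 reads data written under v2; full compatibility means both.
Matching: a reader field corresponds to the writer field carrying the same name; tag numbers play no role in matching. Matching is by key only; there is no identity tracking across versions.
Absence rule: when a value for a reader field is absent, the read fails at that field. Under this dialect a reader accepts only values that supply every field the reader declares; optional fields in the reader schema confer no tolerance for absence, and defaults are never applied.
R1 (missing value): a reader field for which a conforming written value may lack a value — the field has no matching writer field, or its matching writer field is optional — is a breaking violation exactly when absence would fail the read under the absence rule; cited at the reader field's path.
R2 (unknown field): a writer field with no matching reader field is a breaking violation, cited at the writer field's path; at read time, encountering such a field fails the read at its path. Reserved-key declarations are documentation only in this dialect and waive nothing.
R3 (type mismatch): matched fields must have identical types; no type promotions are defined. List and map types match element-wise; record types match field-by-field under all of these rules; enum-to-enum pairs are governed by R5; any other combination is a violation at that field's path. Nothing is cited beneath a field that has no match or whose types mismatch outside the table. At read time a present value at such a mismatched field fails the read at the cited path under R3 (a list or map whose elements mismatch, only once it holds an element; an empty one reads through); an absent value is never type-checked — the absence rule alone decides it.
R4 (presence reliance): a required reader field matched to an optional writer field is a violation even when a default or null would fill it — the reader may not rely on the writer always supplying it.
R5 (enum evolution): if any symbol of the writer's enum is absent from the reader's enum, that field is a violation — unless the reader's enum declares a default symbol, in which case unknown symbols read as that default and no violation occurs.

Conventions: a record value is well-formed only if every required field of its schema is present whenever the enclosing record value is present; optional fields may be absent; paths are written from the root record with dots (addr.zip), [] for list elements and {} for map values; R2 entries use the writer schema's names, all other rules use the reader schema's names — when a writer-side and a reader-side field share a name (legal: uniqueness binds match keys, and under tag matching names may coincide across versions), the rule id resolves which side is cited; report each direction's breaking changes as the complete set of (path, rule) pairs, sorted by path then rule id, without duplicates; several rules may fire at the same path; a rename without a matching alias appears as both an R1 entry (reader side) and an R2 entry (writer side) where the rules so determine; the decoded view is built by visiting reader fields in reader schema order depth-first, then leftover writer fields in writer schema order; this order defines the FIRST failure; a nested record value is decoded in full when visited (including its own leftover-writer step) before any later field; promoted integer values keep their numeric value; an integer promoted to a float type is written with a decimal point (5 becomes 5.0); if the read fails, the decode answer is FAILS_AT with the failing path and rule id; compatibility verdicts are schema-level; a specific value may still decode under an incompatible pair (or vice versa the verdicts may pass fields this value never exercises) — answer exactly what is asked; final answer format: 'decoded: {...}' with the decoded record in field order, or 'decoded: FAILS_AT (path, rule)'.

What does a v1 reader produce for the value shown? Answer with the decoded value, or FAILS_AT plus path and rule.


the writer's type comes first in each Session pair
migrating the Session value to v1:
  severity := "HELD"
  archived := false
  read fails at id under R1 (no fill)
  => FAILS_AT (id, R1)
the other Session changes do not affect what is asked:
  enum State (field severity in record Session): symbol MID removed -> matters for Session compatibility verdicts, not for this value's decode
  removed field blob from record Session (its key "blob" joins the reserved list) -> matters for Session compatibility verdicts, not for this value's decode

decoded: FAILS_AT (id, R1)


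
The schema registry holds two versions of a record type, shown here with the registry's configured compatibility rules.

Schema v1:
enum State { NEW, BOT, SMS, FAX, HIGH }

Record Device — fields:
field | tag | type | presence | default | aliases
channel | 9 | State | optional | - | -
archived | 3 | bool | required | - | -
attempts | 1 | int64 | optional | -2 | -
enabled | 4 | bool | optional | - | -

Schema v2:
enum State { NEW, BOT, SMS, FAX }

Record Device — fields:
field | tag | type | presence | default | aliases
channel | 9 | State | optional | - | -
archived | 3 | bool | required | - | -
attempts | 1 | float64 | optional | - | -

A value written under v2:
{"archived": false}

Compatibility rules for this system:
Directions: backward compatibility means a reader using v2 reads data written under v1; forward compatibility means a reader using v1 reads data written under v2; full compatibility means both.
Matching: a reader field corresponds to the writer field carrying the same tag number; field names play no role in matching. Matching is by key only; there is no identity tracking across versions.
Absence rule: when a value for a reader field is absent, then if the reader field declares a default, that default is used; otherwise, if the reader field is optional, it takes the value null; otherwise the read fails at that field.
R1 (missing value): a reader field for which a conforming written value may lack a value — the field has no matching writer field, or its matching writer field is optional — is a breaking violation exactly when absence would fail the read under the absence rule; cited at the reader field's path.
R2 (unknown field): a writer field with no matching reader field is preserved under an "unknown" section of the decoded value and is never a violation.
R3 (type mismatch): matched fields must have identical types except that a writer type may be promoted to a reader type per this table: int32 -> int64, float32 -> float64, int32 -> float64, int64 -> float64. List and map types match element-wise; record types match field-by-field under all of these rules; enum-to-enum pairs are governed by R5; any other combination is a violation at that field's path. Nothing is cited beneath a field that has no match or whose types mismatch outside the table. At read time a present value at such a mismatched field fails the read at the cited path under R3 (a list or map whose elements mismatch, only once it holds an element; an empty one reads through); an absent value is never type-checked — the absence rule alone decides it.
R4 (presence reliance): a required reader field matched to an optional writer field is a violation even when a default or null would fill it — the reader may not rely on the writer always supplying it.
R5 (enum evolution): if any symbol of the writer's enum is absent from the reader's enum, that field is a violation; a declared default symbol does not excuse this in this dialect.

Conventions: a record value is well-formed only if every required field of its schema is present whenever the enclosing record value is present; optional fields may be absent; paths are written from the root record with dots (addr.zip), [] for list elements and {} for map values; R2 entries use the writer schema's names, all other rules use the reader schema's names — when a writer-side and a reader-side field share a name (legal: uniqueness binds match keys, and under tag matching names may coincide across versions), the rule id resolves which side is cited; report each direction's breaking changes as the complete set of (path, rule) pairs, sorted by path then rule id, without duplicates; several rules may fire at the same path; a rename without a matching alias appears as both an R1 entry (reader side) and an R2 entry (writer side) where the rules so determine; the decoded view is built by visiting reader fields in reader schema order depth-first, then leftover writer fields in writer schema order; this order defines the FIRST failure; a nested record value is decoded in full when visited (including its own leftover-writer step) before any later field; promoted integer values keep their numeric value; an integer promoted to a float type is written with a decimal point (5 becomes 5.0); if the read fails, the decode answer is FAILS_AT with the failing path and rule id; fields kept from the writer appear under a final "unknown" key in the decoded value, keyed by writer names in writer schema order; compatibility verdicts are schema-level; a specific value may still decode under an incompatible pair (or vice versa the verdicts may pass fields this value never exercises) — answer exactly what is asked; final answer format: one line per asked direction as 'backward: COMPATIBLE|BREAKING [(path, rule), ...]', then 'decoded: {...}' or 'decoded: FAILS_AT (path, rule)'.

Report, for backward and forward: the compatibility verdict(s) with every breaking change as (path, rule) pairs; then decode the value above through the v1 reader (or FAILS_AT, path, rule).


backward: BREAKING [(channel, R5)]; forward: BREAKING [(attempts, R3)]; decoded: {"channel": null, "archived": false, "attempts": -2, "enabled": null}

each type pair in Device: writer, then reader
backward analysis of Device with v2 as reader and v1 as writer:
  State -> State, writer optional: channel aligns to channel
  bool -> bool, writer required: archived aligns to archived
  int64 -> float64, writer optional: attempts aligns to attempts
  writer enabled: unknown to reader
  rule R5 violated at channel
  => backward verdict for Device: BREAKING, 1 violation(s)
forward analysis of Device with v1 as reader and v2 as writer:
  State -> State, writer optional: channel aligns to channel
  bool -> bool, writer required: archived aligns to archived
  float64 -> int64, writer optional: attempts aligns to attempts
  no writer field matches reader enabled
  rule R3 violated at attempts
  => forward verdict for Device: BREAKING, 1 violation(s)
decode walk for Device under reader schema v1:
  channel := null (not supplied -> null)
  archived := false
  attempts := -2 (no value, default fills)
  enabled := null (not supplied -> null)
  => decoded: {"channel": null, "archived": false, "attempts": -2, "enabled": null}


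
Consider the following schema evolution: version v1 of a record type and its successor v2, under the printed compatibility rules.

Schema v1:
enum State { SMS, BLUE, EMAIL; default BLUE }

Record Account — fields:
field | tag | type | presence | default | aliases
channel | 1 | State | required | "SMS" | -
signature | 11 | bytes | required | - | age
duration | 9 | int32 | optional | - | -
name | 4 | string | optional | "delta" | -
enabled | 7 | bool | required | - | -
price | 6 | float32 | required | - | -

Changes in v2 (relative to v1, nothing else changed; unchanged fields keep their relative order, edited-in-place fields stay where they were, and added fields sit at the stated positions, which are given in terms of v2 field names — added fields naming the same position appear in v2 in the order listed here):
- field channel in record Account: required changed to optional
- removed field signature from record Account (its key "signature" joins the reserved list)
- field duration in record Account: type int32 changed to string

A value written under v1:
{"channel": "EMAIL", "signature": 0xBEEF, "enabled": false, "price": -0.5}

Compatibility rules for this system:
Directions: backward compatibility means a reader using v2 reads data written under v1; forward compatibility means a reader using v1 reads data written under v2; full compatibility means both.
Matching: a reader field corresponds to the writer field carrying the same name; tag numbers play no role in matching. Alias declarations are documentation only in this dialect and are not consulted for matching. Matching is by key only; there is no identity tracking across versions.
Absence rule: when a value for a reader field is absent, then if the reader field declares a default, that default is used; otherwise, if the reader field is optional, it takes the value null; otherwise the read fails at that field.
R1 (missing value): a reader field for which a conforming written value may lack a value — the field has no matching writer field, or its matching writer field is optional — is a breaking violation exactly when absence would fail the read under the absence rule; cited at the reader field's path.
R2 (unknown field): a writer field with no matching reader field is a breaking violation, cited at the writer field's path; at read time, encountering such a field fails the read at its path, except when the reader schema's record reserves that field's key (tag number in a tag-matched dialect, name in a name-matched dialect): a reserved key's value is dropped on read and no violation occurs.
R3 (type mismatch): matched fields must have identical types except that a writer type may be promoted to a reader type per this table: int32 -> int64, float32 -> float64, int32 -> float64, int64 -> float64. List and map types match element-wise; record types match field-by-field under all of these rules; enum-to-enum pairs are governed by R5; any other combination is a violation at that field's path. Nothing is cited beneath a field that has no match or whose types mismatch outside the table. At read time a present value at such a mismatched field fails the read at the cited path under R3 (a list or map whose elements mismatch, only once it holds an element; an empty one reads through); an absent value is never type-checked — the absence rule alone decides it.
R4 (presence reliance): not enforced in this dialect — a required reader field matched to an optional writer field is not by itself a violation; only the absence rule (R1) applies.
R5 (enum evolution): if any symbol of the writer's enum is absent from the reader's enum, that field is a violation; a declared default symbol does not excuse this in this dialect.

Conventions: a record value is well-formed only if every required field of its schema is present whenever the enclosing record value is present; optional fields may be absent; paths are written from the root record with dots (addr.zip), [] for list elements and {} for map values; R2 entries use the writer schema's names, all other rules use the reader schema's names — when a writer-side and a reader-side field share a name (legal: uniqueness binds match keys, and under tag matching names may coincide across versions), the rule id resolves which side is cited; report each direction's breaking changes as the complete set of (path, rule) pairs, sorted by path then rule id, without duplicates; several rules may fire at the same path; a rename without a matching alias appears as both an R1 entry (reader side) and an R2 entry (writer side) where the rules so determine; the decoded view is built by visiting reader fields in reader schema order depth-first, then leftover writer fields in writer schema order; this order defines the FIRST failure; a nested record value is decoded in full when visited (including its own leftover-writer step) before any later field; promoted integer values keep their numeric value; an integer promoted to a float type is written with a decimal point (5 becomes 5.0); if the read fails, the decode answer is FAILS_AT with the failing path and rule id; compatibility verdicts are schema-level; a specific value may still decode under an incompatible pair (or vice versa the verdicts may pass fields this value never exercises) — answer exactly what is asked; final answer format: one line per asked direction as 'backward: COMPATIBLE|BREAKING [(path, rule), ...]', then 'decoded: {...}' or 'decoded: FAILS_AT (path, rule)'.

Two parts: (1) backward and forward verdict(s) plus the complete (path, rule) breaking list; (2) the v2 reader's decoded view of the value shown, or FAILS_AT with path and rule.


the writer's type comes first in each Account pair
backward analysis of Account with v2 as reader and v1 as writer:
  State -> State, writer required: channel aligns to channel
  int32 -> string, writer optional: duration aligns to duration
  string -> string, writer optional: name aligns to name
  bool -> bool, writer required: enabled aligns to enabled
  float32 -> float32, writer required: price aligns to price
  signature (writer side), unknown to reader
  R3 fires at duration
  backward on Account therefore BREAKING (1)
forward analysis of Account with v1 as reader and v2 as writer:
  State -> State, writer optional: channel aligns to channel
  no writer field matches reader signature
  string -> int32, writer optional: duration aligns to duration
  string -> string, writer optional: name aligns to name
  bool -> bool, writer required: enabled aligns to enabled
  float32 -> float32, writer required: price aligns to price
  R3 fires at duration
  R1 fires at signature
  forward on Account therefore BREAKING (2)
decode (reader v2):
  channel := "EMAIL"
  duration := null (absent, optional -> null)
  name := "delta" (absent -> default)
  enabled := false
  price := -0.5
  writer signature: reserved -> dropped
  => decoded: {"channel": "EMAIL", "duration": null, "name": "delta", "enabled": false, "price": -0.5}

backward: BREAKING [(duration, R3)]; forward: BREAKING [(duration, R3), (signature, R1)]; decoded: {"channel": "EMAIL", "duration": null, "name": "delta", "enabled": false, "price": -0.5}


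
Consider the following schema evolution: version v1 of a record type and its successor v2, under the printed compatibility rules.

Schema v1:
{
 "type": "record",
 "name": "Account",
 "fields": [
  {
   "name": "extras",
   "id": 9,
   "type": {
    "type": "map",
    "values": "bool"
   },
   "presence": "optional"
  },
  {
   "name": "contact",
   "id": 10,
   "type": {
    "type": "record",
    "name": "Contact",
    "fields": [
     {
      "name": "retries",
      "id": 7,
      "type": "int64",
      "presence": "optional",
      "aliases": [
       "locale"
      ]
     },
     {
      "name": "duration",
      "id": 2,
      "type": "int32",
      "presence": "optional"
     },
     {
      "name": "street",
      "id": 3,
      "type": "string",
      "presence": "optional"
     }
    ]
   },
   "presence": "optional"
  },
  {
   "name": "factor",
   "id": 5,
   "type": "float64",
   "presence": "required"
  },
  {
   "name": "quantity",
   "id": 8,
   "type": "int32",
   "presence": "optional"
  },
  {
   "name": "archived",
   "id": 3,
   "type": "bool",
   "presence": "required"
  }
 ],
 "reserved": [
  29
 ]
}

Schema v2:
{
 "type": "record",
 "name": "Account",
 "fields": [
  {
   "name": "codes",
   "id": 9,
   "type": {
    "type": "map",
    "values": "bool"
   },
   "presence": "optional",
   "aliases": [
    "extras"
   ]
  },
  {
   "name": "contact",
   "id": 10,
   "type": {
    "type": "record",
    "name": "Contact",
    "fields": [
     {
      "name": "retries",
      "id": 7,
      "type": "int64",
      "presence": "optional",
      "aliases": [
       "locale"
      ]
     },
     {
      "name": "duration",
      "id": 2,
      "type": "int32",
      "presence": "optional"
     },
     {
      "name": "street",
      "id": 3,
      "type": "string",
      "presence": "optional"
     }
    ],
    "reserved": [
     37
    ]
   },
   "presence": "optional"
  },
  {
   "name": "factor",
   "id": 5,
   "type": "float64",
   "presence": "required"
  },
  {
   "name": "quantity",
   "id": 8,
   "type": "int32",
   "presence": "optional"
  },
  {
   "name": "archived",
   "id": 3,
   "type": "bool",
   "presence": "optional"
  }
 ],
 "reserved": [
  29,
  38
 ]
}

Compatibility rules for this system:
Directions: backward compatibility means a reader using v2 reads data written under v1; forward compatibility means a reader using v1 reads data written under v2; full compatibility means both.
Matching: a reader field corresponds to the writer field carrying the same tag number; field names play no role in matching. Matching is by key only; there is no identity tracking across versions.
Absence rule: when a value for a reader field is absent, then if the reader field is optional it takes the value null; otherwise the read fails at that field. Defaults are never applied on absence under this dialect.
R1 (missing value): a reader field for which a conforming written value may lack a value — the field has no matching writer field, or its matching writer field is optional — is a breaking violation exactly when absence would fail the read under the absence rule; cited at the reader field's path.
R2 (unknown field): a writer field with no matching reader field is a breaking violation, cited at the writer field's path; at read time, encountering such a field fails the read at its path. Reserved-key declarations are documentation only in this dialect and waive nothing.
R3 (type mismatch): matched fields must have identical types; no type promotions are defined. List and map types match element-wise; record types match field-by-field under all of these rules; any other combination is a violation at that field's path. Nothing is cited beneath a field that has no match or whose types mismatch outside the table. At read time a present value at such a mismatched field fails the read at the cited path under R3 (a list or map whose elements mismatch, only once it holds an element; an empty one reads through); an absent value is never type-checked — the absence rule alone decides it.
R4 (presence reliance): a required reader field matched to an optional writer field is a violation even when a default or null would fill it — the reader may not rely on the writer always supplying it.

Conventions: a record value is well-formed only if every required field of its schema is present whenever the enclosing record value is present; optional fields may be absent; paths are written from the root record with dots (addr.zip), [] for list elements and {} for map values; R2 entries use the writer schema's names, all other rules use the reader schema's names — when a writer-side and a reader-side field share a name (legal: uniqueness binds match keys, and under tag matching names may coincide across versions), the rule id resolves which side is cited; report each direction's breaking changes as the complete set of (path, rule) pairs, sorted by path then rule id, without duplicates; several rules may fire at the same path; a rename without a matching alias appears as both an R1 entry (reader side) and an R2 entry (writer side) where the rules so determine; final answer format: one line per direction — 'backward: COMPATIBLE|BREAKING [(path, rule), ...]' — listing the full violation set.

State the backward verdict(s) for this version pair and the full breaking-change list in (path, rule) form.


arrows below run writer -> reader for Account
backward on Account — v2 reading data written by v1:
  map<string, bool> -> map<string, bool>, writer optional: codes aligns to extras
  Contact -> Contact, writer optional: contact aligns to contact
  float64 -> float64, writer required: factor aligns to factor
  int32 -> int32, writer optional: quantity aligns to quantity
  bool -> bool, writer required: archived aligns to archived
  int64 -> int64, writer optional: contact.retries aligns to contact.retries
  int32 -> int32, writer optional: contact.duration aligns to contact.duration
  string -> string, writer optional: contact.street aligns to contact.street
  => backward verdict for Account: COMPATIBLE, no violations
ruling out the remaining Account differences:
  field archived in record Account: required changed to optional -> fires only in the forward direction of Account, which is not asked here
  renamed field extras to codes in record Account (alias extras declared on the renamed field) -> triggers nothing under Account's printed rules — same verdict

backward: COMPATIBLE []


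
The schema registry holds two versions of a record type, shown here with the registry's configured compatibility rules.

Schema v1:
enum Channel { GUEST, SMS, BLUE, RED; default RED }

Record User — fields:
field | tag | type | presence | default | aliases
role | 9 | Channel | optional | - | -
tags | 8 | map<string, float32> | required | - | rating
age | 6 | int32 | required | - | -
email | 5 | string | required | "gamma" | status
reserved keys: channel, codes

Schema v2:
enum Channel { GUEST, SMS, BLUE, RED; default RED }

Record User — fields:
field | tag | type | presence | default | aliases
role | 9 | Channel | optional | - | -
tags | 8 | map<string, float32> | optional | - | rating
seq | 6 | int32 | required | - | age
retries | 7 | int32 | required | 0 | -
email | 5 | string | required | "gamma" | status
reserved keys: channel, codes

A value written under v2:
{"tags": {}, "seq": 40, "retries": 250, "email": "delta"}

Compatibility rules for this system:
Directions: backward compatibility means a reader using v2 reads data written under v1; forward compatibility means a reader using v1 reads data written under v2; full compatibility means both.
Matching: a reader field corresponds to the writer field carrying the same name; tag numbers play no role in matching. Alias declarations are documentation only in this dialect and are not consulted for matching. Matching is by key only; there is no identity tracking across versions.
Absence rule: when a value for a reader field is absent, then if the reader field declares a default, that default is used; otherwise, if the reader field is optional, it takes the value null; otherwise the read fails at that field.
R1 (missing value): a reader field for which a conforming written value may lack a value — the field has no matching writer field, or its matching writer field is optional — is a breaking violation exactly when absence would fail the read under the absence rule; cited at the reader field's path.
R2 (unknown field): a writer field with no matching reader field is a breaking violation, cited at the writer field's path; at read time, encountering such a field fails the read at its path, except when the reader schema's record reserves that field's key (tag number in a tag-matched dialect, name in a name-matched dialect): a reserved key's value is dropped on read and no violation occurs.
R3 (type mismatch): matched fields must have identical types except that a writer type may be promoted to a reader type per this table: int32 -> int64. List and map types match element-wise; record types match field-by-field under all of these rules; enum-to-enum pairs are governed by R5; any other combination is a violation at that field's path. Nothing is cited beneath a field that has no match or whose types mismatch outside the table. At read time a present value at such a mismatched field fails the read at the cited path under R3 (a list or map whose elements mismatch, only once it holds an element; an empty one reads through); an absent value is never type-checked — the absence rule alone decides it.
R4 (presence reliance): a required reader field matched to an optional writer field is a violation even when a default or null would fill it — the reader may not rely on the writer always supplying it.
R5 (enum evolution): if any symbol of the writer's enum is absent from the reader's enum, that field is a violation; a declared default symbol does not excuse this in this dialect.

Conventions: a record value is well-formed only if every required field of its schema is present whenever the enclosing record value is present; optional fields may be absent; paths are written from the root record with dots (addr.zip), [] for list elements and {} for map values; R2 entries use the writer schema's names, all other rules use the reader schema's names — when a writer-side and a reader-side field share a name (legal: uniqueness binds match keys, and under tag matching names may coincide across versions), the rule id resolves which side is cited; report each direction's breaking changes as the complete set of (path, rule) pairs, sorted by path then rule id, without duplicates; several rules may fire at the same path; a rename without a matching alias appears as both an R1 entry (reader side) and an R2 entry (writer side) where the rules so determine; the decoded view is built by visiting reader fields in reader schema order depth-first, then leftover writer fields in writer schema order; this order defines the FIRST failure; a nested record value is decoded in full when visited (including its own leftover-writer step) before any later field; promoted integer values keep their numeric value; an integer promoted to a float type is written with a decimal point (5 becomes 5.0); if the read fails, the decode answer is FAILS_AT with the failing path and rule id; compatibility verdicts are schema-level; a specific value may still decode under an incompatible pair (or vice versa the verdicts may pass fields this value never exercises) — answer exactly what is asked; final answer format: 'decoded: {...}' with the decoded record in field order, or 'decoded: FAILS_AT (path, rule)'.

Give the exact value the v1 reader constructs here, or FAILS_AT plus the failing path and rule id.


decoded: FAILS_AT (age, R1)

each type pair in User: writer, then reader
decode walk for User under reader schema v1:
  role := null (absent, optional -> null)
  tags := {}
  read fails at age under R1 (no fill)
  => FAILS_AT (age, R1)
ruling out the remaining User differences:
  added field retries to record User: required int32, tag 7, default 0 (in v2 it sits immediately before email) -> changes User's schema-level verdicts only — the decode of this value is the same
  field tags in record User: required changed to optional -> changes User's schema-level verdicts only — the decode of this value is the same


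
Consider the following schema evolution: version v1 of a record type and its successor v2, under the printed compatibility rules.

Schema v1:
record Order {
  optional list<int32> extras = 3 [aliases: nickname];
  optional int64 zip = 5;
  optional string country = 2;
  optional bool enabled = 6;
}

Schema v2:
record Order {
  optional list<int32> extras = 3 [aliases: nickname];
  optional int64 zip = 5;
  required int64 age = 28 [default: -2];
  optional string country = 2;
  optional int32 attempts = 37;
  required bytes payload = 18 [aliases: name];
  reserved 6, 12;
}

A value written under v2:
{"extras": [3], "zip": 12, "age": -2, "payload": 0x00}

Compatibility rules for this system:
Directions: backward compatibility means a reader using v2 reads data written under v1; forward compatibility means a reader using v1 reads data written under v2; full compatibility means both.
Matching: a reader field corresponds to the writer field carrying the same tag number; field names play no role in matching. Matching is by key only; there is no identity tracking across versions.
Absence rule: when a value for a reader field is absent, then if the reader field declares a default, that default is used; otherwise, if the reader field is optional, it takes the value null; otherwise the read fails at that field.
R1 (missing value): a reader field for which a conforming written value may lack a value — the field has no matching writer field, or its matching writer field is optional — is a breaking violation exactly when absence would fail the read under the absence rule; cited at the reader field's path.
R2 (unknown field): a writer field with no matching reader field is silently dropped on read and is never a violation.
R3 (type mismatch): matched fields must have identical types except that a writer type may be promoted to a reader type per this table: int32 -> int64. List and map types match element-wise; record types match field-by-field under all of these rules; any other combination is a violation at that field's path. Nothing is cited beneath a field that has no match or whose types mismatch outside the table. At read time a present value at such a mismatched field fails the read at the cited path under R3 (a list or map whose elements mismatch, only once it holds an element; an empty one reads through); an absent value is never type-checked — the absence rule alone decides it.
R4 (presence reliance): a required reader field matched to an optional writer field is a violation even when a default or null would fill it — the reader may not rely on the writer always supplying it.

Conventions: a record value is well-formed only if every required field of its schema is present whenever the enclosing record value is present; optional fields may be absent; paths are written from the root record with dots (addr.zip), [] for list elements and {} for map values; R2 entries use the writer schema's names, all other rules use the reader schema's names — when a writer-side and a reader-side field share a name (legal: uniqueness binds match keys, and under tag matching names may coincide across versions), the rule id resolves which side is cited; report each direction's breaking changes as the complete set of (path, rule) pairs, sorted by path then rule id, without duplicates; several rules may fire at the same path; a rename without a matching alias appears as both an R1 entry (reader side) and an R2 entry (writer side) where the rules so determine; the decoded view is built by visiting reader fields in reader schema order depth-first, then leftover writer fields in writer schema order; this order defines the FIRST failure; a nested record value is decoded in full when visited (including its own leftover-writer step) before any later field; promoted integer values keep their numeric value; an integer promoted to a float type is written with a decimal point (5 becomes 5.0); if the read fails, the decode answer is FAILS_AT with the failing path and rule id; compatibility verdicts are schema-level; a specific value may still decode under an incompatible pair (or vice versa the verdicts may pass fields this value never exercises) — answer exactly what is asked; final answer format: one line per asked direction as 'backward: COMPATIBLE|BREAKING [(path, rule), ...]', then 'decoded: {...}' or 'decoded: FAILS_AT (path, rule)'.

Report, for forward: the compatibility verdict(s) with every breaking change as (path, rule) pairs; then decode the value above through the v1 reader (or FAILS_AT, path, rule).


each type pair in Order: writer, then reader
forward pass over Order, reader schema v1, writer schema v2:
  extras: paired with writer extras (list<int32> -> list<int32>; writer optional)
  zip: paired with writer zip (int64 -> int64; writer optional)
  country: paired with writer country (string -> string; writer optional)
  no writer field matches reader enabled
  writer age: unknown to reader
  writer attempts: unknown to reader
  writer payload: unknown to reader
  nothing fires on Order: forward is COMPATIBLE
decoding the Order value with the v1 reader:
  extras := [3]
  zip := 12
  country := null (not supplied -> null)
  enabled := null (not supplied -> null)
  writer age: unmatched, discarded
  writer payload: unmatched, discarded
  => decoded: {"extras": [3], "zip": 12, "country": null, "enabled": null}
ruling out the remaining Order differences:
  added field payload to record Order: required bytes, tag 18 (in v2 it sits last) -> affects backward compatibility only, which is not asked
  added field attempts to record Order: optional int32, tag 37 (in v2 it sits last) -> fires no rule on Order, leaving the asked answer as it is
  removed field enabled from record Order (its key 6 joins the reserved list) -> fires no rule on Order, leaving the asked answer as it is
  added field age to record Order: required int64, tag 28, default -2 (in v2 it sits immediately before country) -> fires no rule on Order, leaving the asked answer as it is

forward: COMPATIBLE []; decoded: {"extras": [3], "zip": 12, "country": null, "enabled": null}


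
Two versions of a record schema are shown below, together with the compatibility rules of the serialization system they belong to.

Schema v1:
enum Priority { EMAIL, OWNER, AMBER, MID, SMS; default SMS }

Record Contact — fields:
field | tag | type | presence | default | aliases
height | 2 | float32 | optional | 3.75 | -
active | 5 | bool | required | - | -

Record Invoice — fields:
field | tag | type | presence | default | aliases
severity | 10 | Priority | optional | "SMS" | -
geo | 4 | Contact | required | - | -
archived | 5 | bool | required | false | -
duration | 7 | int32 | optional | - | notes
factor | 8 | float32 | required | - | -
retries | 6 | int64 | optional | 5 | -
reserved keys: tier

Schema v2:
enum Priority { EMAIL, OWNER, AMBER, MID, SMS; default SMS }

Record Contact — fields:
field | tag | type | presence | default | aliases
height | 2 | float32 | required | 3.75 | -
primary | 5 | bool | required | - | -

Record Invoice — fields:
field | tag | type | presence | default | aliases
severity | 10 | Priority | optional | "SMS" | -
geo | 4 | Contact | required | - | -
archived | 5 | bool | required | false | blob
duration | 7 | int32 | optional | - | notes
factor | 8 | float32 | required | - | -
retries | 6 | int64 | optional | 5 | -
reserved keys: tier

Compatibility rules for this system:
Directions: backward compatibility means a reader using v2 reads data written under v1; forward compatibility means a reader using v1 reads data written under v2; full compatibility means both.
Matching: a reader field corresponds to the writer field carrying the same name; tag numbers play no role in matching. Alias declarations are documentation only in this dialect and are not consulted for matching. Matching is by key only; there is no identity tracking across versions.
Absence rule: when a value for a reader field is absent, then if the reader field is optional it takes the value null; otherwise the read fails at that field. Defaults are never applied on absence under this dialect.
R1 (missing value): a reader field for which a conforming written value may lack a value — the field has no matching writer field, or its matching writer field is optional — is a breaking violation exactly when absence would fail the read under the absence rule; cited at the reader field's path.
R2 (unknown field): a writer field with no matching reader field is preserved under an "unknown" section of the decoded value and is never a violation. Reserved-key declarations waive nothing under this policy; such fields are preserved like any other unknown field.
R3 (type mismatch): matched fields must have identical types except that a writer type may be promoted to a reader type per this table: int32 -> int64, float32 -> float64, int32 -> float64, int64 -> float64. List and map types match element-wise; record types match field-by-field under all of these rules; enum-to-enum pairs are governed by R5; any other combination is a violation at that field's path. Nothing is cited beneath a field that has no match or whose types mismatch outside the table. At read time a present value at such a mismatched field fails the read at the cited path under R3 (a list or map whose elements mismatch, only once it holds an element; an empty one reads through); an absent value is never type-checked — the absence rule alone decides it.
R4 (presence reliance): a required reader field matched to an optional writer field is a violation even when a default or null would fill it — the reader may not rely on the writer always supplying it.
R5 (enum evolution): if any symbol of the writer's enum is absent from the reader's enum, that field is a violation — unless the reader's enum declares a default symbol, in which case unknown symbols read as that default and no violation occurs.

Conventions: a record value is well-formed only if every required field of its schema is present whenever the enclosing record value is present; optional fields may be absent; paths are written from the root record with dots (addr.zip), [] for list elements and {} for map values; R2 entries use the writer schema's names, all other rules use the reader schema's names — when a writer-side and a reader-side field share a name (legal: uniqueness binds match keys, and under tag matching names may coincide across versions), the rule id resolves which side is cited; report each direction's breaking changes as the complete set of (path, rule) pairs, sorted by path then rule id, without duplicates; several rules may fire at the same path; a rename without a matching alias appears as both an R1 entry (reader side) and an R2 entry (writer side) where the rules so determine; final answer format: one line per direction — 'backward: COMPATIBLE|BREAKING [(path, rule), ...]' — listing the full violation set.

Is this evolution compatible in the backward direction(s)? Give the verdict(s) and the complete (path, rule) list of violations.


backward: BREAKING [(geo.height, R1), (geo.height, R4), (geo.primary, R1)]

arrows below run writer -> reader for Invoice
backward pass over Invoice, reader schema v2, writer schema v1:
  severity: Priority -> Priority, writer optional; from severity
  geo: Contact -> Contact, writer required; from geo
  archived: bool -> bool, writer required; from archived
  duration: int32 -> int32, writer optional; from duration
  factor: float32 -> float32, writer required; from factor
  retries: int64 -> int64, writer optional; from retries
  geo.height: float32 -> float32, writer optional; from geo.height
  no writer field matches reader geo.primary
  writer field geo.active has no reader counterpart
  breaking: (geo.height, R1)
  breaking: (geo.height, R4)
  breaking: (geo.primary, R1)
  => backward verdict for Invoice: BREAKING, 3 violation(s)
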